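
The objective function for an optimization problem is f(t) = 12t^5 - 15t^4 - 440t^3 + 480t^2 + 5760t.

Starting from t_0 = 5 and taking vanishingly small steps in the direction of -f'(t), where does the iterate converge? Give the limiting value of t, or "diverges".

f'(t) = 60(t - 4)(t - 3)(t + 2)(t + 4), so f'(5) = 7560.
Gradient descent moves in the -f' direction, i.e. t is decreasing.
The nearest critical point in that direction is t = 4, where f'' = 2880 > 0 (a local minimum). The iterate converges there.

4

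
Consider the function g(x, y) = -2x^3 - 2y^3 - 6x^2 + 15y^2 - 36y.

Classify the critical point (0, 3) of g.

local maximum

The mixed partial ∂²g/∂x∂y is 0, so the Hessian at any point is diag(g_xx, g_yy) = diag(-12(x + 1), 6(-2y + 5)).
At (0, 3): H = diag(-12, -6).
Both eigenvalues are negative, so H is negative definite: a local maximum.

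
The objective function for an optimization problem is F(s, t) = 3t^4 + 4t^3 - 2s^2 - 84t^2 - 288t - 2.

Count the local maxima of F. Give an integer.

1

F separates as a function of s plus a function of t, so ∇F=0 decouples.
∂F/∂s = -4s = 0 at s ∈ {0}; ∂F/∂t = 12(t - 4)(t + 2)(t + 3) = 0 at t ∈ {-3, -2, 4}.
The Hessian is diagonal: diag(F_ss, F_tt). Second derivatives: F_ss(0)=-4; F_tt(-3)=84, F_tt(-2)=-72, F_tt(4)=504.
Local maxima occur where both diagonal entries negative: (0, -2). Count: 1.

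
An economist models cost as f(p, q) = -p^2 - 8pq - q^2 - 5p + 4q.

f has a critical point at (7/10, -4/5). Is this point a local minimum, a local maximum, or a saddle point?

saddle point

The Hessian of f is constant: H = [[-2, -8], [-8, -2]].
det(H) = (-2)·(-2) − (-8)² = -60.
Since det(H) < 0, H is indefinite and the critical point is a saddle point.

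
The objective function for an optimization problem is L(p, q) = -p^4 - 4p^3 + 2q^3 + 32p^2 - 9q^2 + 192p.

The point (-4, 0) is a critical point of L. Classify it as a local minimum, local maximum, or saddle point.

The mixed partial ∂²L/∂p∂q is 0, so the Hessian at any point is diag(L_pp, L_qq) = diag(4(-3p^2 - 6p + 16), 6(2q - 3)).
At (-4, 0): H = diag(-32, -18).
Both eigenvalues are negative, so H is negative definite: a local maximum.

local maximum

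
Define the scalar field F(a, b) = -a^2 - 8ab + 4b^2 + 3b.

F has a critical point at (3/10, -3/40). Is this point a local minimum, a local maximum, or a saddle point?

saddle point

The Hessian of F is constant: H = [[-2, -8], [-8, 8]].
det(H) = (-2)·8 − (-8)² = -80.
Since det(H) < 0, H is indefinite and the critical point is a saddle point.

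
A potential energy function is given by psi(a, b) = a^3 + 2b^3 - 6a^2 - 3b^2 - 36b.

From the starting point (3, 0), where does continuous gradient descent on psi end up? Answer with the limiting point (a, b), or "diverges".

(4, 3)

psi is separable, so gradient descent decouples: a follows -∂psi/∂a, b follows -∂psi/∂b.
∂psi/∂a = 3a(a - 4); at a=3 this is -9, so a increases.
∂psi/∂b = 6(b - 3)(b + 2); at b=0 this is -36, so b increases.
a converges to its nearest critical value 4 (a local min of the a-part); b converges to 3. The iterate converges to (4, 3).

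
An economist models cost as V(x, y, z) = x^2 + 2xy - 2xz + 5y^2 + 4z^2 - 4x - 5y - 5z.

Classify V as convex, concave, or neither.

convex

V is quadratic, so its Hessian is the constant matrix H = [[2, 2, -2], [2, 10, 0], [-2, 0, 8]].
Leading principal minors: 2, 16, 88.
All positive ⇒ H ≻ 0 ⇒ convex.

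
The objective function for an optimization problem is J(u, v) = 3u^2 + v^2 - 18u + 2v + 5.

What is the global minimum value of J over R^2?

-23

J(u,v) separates as P(u) + Q(v) + 5, so its minimum is min P + min Q + 5.
P'(u) = 6u - 18 vanishes at u ∈ {3}; Q'(v) = 2v + 2 vanishes at v ∈ {-1}.
Local minima of P (where P''>0): P(3)=-27. Local minima of Q: Q(-1)=-1.
So the global minimum of J is P(3) + Q(-1) + 5 = -27 − 1 + 5 = -23, attained at (3, -1).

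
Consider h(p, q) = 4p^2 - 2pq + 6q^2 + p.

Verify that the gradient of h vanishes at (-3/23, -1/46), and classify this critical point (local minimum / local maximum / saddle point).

∇h = (8p - 2q + 1, -2p + 12q); substituting (-3/23, -1/46) gives ∇h = (0, 0), so (-3/23, -1/46) is indeed a critical point.
The Hessian of h is constant: H = [[8, -2], [-2, 12]].
det(H) = 8·12 − (-2)² = 92.
det(H) > 0 and tr(H) = 20 > 0, so H is positive definite and the point is a local minimum.

local minimum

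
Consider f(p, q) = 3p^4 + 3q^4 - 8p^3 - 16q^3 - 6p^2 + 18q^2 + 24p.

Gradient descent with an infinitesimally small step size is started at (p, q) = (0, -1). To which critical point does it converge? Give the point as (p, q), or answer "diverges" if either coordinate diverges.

f is separable, so gradient descent decouples: p follows -∂f/∂p, q follows -∂f/∂q.
∂f/∂p = 12(p - 2)(p - 1)(p + 1); at p=0 this is 24, so p decreases.
∂f/∂q = 12q(q - 3)(q - 1); at q=-1 this is -96, so q increases.
p converges to its nearest critical value -1 (a local min of the p-part); q converges to 0. The iterate converges to (-1, 0).

(-1, 0)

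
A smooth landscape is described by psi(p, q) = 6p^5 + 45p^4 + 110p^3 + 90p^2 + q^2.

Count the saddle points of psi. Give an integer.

2

psi separates as a function of p plus a function of q, so ∇psi=0 decouples.
∂psi/∂p = 30p(p + 1)(p + 2)(p + 3) = 0 at p ∈ {-3, -2, -1, 0}; ∂psi/∂q = 2q = 0 at q ∈ {0}.
The Hessian is diagonal: diag(psi_pp, psi_qq). Second derivatives: psi_pp(-3)=-180, psi_pp(-2)=60, psi_pp(-1)=-60, psi_pp(0)=180; psi_qq(0)=2.
Saddle points occur where the two diagonal entries have opposite signs: (-3, 0), (-1, 0). Count: 2.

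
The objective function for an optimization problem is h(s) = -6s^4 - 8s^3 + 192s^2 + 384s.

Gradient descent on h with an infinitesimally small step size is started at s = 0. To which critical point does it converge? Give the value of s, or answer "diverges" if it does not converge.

h'(s) = -24(s - 4)(s + 1)(s + 4), so h'(0) = 384.
Gradient descent moves in the -h' direction, i.e. s is decreasing.
The nearest critical point in that direction is s = -1, where h'' = 360 > 0 (a local minimum). The iterate converges there.

-1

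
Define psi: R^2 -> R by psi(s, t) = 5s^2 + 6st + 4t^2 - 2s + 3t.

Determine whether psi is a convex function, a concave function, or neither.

convex

psi is quadratic, so its Hessian is the constant matrix H = [[10, 6], [6, 8]].
det(H) = 44, tr(H) = 18.
det(H) > 0 and tr(H) > 0, so H is positive definite everywhere: convex.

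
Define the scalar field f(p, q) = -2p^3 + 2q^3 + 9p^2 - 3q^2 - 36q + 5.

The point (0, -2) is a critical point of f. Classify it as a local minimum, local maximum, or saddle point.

The mixed partial ∂²f/∂p∂q is 0, so the Hessian at any point is diag(f_pp, f_qq) = diag(6(-2p + 3), 6(2q - 1)).
At (0, -2): H = diag(18, -30).
The eigenvalues have opposite signs, so H is indefinite: a saddle point.

saddle point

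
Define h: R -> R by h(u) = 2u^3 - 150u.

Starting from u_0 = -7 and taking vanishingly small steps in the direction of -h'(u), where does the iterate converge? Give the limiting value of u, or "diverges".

h'(u) = 6(u - 5)(u + 5), so h'(-7) = 144.
Gradient descent moves in the -h' direction, i.e. u is decreasing.
There is no critical point below u=-7, and h' keeps the same sign, so the iterate runs off to −∞.

diverges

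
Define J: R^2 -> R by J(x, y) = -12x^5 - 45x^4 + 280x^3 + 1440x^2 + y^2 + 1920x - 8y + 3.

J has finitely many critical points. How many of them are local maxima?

0

J separates as a function of x plus a function of y, so ∇J=0 decouples.
∂J/∂x = -60(x - 4)(x + 1)(x + 2)(x + 4) = 0 at x ∈ {-4, -2, -1, 4}; ∂J/∂y = 2(y - 4) = 0 at y ∈ {4}.
The Hessian is diagonal: diag(J_xx, J_yy). Second derivatives: J_xx(-4)=2880, J_xx(-2)=-720, J_xx(-1)=900, J_xx(4)=-14400; J_yy(4)=2.
Local maxima occur where both diagonal entries negative: none. Count: 0.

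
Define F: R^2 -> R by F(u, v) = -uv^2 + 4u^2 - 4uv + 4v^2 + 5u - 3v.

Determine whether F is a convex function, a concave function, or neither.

The term -uv^2 is cubic, so the Hessian is not constant.
∂²F/∂v² = -2u + 8, which takes both signs as u varies (negative for sufficiently large u). A diagonal entry of the Hessian changing sign means the Hessian is neither positive- nor negative-semidefinite on all of R^2.

neither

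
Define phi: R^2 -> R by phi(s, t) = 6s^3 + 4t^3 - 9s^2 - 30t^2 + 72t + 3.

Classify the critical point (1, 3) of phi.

The mixed partial ∂²phi/∂s∂t is 0, so the Hessian at any point is diag(phi_ss, phi_tt) = diag(18(2s - 1), 12(2t - 5)).
At (1, 3): H = diag(18, 12).
Both eigenvalues are positive, so H is positive definite: a local minimum.

local minimum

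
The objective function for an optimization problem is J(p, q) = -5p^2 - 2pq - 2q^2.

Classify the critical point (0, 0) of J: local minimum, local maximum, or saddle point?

The Hessian of J is constant: H = [[-10, -2], [-2, -4]].
det(H) = (-10)·(-4) − (-2)² = 36.
det(H) > 0 and tr(H) = -14 < 0, so H is negative definite and the point is a local maximum.

local maximum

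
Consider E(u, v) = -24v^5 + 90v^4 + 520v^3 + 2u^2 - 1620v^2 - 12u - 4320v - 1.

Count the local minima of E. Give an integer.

2

E separates as a function of u plus a function of v, so ∇E=0 decouples.
∂E/∂u = 4(u - 3) = 0 at u ∈ {3}; ∂E/∂v = -120(v - 4)(v - 3)(v + 1)(v + 3) = 0 at v ∈ {-3, -1, 3, 4}.
The Hessian is diagonal: diag(E_uu, E_vv). Second derivatives: E_uu(3)=4; E_vv(-3)=10080, E_vv(-1)=-4800, E_vv(3)=2880, E_vv(4)=-4200.
Local minima occur where both diagonal entries positive: (3, -3), (3, 3). Count: 2.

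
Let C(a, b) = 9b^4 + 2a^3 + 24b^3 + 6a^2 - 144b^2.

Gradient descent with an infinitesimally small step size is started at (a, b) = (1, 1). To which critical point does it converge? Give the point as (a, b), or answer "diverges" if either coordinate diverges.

(0, 2)

C is separable, so gradient descent decouples: a follows -∂C/∂a, b follows -∂C/∂b.
∂C/∂a = 6a(a + 2); at a=1 this is 18, so a decreases.
∂C/∂b = 36b(b - 2)(b + 4); at b=1 this is -180, so b increases.
a converges to its nearest critical value 0 (a local min of the a-part); b converges to 2. The iterate converges to (0, 2).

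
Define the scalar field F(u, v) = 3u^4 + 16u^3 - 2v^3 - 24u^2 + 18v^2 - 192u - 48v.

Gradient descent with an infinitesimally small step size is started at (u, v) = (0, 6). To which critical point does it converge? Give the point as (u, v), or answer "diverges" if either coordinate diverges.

diverges

F is separable, so gradient descent decouples: u follows -∂F/∂u, v follows -∂F/∂v.
∂F/∂u = 12(u - 2)(u + 2)(u + 4); at u=0 this is -192, so u increases.
∂F/∂v = -6(v - 4)(v - 2); at v=6 this is -48, so v increases.
The v-coordinate has no critical point in that direction and runs off to infinity.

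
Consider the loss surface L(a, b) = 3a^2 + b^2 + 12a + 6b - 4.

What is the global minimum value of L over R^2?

-25

L(a,b) separates as P(a) + Q(b) − 4, so its minimum is min P + min Q − 4.
P'(a) = 6a + 12 vanishes at a ∈ {-2}; Q'(b) = 2b + 6 vanishes at b ∈ {-3}.
Local minima of P (where P''>0): P(-2)=-12. Local minima of Q: Q(-3)=-9.
So the global minimum of L is P(-2) + Q(-3) − 4 = -12 − 9 − 4 = -25, attained at (-2, -3).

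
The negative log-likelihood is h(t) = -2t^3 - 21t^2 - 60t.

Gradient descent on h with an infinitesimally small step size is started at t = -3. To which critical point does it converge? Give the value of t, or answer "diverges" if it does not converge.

-5

h'(t) = -6(t + 2)(t + 5), so h'(-3) = 12.
Gradient descent moves in the -h' direction, i.e. t is decreasing.
The nearest critical point in that direction is t = -5, where h'' = 18 > 0 (a local minimum). The iterate converges there.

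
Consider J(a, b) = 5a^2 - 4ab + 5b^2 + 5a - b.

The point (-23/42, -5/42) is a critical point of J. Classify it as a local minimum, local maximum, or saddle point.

local minimum

The Hessian of J is constant: H = [[10, -4], [-4, 10]].
det(H) = 10·10 − (-4)² = 84.
det(H) > 0 and tr(H) = 20 > 0, so H is positive definite and the point is a local minimum.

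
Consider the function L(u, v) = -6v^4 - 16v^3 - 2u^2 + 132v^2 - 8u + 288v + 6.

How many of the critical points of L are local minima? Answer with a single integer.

0

L separates as a function of u plus a function of v, so ∇L=0 decouples.
∂L/∂u = -4(u + 2) = 0 at u ∈ {-2}; ∂L/∂v = -24(v - 3)(v + 1)(v + 4) = 0 at v ∈ {-4, -1, 3}.
The Hessian is diagonal: diag(L_uu, L_vv). Second derivatives: L_uu(-2)=-4; L_vv(-4)=-504, L_vv(-1)=288, L_vv(3)=-672.
Local minima occur where both diagonal entries positive: none. Count: 0.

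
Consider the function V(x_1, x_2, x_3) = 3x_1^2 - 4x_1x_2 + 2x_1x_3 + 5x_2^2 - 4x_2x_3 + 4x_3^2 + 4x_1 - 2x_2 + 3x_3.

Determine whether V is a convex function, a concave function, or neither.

V is quadratic, so its Hessian is the constant matrix H = [[6, -4, 2], [-4, 10, -4], [2, -4, 8]].
Leading principal minors: 6, 44, 280.
All positive ⇒ H ≻ 0 ⇒ convex.

convex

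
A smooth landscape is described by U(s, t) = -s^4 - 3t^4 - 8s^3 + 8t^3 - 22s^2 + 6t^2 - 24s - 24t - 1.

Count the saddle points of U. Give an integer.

U separates as a function of s plus a function of t, so ∇U=0 decouples.
∂U/∂s = -4(s + 1)(s + 2)(s + 3) = 0 at s ∈ {-3, -2, -1}; ∂U/∂t = -12(t - 2)(t - 1)(t + 1) = 0 at t ∈ {-1, 1, 2}.
The Hessian is diagonal: diag(U_ss, U_tt). Second derivatives: U_ss(-3)=-8, U_ss(-2)=4, U_ss(-1)=-8; U_tt(-1)=-72, U_tt(1)=24, U_tt(2)=-36.
Saddle points occur where the two diagonal entries have opposite signs: (-3, 1), (-2, -1), (-2, 2), (-1, 1). Count: 4.

4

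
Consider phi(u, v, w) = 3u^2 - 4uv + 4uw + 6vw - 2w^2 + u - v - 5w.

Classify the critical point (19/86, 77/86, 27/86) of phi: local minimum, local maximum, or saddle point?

saddle point

The Hessian is constant: H = [[6, -4, 4], [-4, 0, 6], [4, 6, -4]].
Leading principal minors: Δ₁ = 6, Δ₂ = -16, Δ₃ = -344.
The minors fit neither the all-positive nor the alternating-sign pattern, so H is indefinite: a saddle point.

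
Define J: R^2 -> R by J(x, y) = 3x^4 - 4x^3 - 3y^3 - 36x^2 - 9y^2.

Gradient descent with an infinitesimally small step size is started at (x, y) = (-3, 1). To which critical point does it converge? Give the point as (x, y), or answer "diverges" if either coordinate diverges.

J is separable, so gradient descent decouples: x follows -∂J/∂x, y follows -∂J/∂y.
∂J/∂x = 12x(x - 3)(x + 2); at x=-3 this is -216, so x increases.
∂J/∂y = -9y(y + 2); at y=1 this is -27, so y increases.
The y-coordinate has no critical point in that direction and runs off to infinity.

diverges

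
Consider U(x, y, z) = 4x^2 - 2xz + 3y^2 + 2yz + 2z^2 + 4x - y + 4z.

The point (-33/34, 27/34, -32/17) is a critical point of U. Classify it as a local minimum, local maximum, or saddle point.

local minimum

The Hessian is constant: H = [[8, 0, -2], [0, 6, 2], [-2, 2, 4]].
Leading principal minors: Δ₁ = 8, Δ₂ = 48, Δ₃ = 136.
All leading minors are positive, so H is positive definite: a local minimum.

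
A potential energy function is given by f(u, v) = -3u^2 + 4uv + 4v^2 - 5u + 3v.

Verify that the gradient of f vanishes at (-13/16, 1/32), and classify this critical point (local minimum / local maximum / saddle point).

∇f = (-6u + 4v - 5, 4u + 8v + 3); substituting (-13/16, 1/32) gives ∇f = (0, 0), so (-13/16, 1/32) is indeed a critical point.
The Hessian of f is constant: H = [[-6, 4], [4, 8]].
det(H) = (-6)·8 − 4² = -64.
Since det(H) < 0, H is indefinite and the critical point is a saddle point.

saddle point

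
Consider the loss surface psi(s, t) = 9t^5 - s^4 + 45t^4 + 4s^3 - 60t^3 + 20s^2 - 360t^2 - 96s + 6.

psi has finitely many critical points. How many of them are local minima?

psi separates as a function of s plus a function of t, so ∇psi=0 decouples.
∂psi/∂s = -4(s - 4)(s - 2)(s + 3) = 0 at s ∈ {-3, 2, 4}; ∂psi/∂t = 45t(t - 2)(t + 2)(t + 4) = 0 at t ∈ {-4, -2, 0, 2}.
The Hessian is diagonal: diag(psi_ss, psi_tt). Second derivatives: psi_ss(-3)=-140, psi_ss(2)=40, psi_ss(4)=-56; psi_tt(-4)=-2160, psi_tt(-2)=720, psi_tt(0)=-720, psi_tt(2)=2160.
Local minima occur where both diagonal entries positive: (2, -2), (2, 2). Count: 2.

2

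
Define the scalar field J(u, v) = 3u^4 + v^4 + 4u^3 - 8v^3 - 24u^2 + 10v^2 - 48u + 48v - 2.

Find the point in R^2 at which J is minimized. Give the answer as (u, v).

J(u,v) separates as P(u) + Q(v) − 2, so its minimum is min P + min Q − 2.
P'(u) = 12(u - 2)(u + 1)(u + 2) vanishes at u ∈ {-2, -1, 2}; Q'(v) = 4(v - 4)(v - 3)(v + 1) vanishes at v ∈ {-1, 3, 4}.
Local minima of P (where P''>0): P(-2)=16, P(2)=-112. Local minima of Q: Q(-1)=-29, Q(4)=96.
So the global minimum of J is P(2) + Q(-1) − 2 = -112 − 29 − 2 = -143, attained at (2, -1).

(2, -1)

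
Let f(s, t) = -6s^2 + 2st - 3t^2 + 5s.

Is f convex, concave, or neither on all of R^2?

f is quadratic, so its Hessian is the constant matrix H = [[-12, 2], [2, -6]].
det(H) = 68, tr(H) = -18.
det(H) > 0 and tr(H) < 0, so H is negative definite everywhere: concave.

concave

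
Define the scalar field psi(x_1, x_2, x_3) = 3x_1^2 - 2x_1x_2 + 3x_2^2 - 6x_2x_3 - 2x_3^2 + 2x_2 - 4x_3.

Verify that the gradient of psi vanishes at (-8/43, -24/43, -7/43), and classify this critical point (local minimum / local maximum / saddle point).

saddle point

∇psi = (6x_1 - 2x_2, -2x_1 + 6x_2 - 6x_3 + 2, -6x_2 - 4x_3 - 4); substituting (-8/43, -24/43, -7/43) gives ∇psi = (0, 0, 0), so (-8/43, -24/43, -7/43) is indeed a critical point.
The Hessian is constant: H = [[6, -2, 0], [-2, 6, -6], [0, -6, -4]].
Leading principal minors: Δ₁ = 6, Δ₂ = 32, Δ₃ = -344.
The minors fit neither the all-positive nor the alternating-sign pattern, so H is indefinite: a saddle point.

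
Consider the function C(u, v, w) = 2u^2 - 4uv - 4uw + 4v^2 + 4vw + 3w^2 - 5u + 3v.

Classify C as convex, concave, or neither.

convex

C is quadratic, so its Hessian is the constant matrix H = [[4, -4, -4], [-4, 8, 4], [-4, 4, 6]].
Leading principal minors: 4, 16, 32.
All positive ⇒ H ≻ 0 ⇒ convex.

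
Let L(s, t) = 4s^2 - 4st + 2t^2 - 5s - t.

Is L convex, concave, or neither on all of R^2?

L is quadratic, so its Hessian is the constant matrix H = [[8, -4], [-4, 4]].
det(H) = 16, tr(H) = 12.
det(H) > 0 and tr(H) > 0, so H is positive definite everywhere: convex.

convex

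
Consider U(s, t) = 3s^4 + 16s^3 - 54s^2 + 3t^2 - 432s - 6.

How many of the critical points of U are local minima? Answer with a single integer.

U separates as a function of s plus a function of t, so ∇U=0 decouples.
∂U/∂s = 12(s - 3)(s + 3)(s + 4) = 0 at s ∈ {-4, -3, 3}; ∂U/∂t = 6t = 0 at t ∈ {0}.
The Hessian is diagonal: diag(U_ss, U_tt). Second derivatives: U_ss(-4)=84, U_ss(-3)=-72, U_ss(3)=504; U_tt(0)=6.
Local minima occur where both diagonal entries positive: (-4, 0), (3, 0). Count: 2.

2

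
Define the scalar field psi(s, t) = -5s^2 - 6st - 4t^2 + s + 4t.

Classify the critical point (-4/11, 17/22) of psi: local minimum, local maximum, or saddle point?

local maximum

The Hessian of psi is constant: H = [[-10, -6], [-6, -8]].
det(H) = (-10)·(-8) − (-6)² = 44.
det(H) > 0 and tr(H) = -18 < 0, so H is negative definite and the point is a local maximum.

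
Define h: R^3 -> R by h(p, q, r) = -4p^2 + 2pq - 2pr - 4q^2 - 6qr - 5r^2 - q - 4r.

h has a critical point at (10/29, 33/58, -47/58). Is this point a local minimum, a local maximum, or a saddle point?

local maximum

The Hessian is constant: H = [[-8, 2, -2], [2, -8, -6], [-2, -6, -10]].
Leading principal minors: Δ₁ = -8, Δ₂ = 60, Δ₃ = -232.
The minors alternate sign starting negative (−, +, −), so H is negative definite: a local maximum.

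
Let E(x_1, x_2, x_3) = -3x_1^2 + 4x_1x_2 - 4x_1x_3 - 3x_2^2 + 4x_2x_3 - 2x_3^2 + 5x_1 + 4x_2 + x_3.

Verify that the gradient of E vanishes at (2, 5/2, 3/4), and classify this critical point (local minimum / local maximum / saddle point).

local maximum

∇E = (-6x_1 + 4x_2 - 4x_3 + 5, 4x_1 - 6x_2 + 4x_3 + 4, -4x_1 + 4x_2 - 4x_3 + 1); substituting (2, 5/2, 3/4) gives ∇E = (0, 0, 0), so (2, 5/2, 3/4) is indeed a critical point.
The Hessian is constant: H = [[-6, 4, -4], [4, -6, 4], [-4, 4, -4]].
Leading principal minors: Δ₁ = -6, Δ₂ = 20, Δ₃ = -16.
The minors alternate sign starting negative (−, +, −), so H is negative definite: a local maximum.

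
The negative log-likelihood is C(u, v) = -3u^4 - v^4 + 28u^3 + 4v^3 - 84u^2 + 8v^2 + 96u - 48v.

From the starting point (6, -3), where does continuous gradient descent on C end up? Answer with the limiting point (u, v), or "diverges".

C is separable, so gradient descent decouples: u follows -∂C/∂u, v follows -∂C/∂v.
∂C/∂u = -12(u - 4)(u - 2)(u - 1); at u=6 this is -480, so u increases.
∂C/∂v = -4(v - 3)(v - 2)(v + 2); at v=-3 this is 120, so v decreases.
The u-coordinate has no critical point in that direction and runs off to infinity.

diverges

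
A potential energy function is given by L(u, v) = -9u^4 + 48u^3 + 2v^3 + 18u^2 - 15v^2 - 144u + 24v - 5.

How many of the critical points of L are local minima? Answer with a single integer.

1

L separates as a function of u plus a function of v, so ∇L=0 decouples.
∂L/∂u = -36(u - 4)(u - 1)(u + 1) = 0 at u ∈ {-1, 1, 4}; ∂L/∂v = 6(v - 4)(v - 1) = 0 at v ∈ {1, 4}.
The Hessian is diagonal: diag(L_uu, L_vv). Second derivatives: L_uu(-1)=-360, L_uu(1)=216, L_uu(4)=-540; L_vv(1)=-18, L_vv(4)=18.
Local minima occur where both diagonal entries positive: (1, 4). Count: 1.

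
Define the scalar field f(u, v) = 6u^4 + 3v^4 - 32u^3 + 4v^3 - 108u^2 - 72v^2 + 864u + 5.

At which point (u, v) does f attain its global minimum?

(-3, -4)

f(u,v) separates as P(u) + Q(v) + 5, so its minimum is min P + min Q + 5.
P'(u) = 24(u - 4)(u - 3)(u + 3) vanishes at u ∈ {-3, 3, 4}; Q'(v) = 12v(v - 3)(v + 4) vanishes at v ∈ {-4, 0, 3}.
Local minima of P (where P''>0): P(-3)=-2214, P(4)=1216. Local minima of Q: Q(-4)=-640, Q(3)=-297.
So the global minimum of f is P(-3) + Q(-4) + 5 = -2214 − 640 + 5 = -2849, attained at (-3, -4).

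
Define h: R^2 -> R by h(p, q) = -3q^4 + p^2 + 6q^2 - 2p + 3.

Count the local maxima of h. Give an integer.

0

h separates as a function of p plus a function of q, so ∇h=0 decouples.
∂h/∂p = 2(p - 1) = 0 at p ∈ {1}; ∂h/∂q = -12q(q - 1)(q + 1) = 0 at q ∈ {-1, 0, 1}.
The Hessian is diagonal: diag(h_pp, h_qq). Second derivatives: h_pp(1)=2; h_qq(-1)=-24, h_qq(0)=12, h_qq(1)=-24.
Local maxima occur where both diagonal entries negative: none. Count: 0.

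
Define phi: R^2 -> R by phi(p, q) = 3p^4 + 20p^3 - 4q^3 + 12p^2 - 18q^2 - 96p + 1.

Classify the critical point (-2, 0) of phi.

local maximum

The mixed partial ∂²phi/∂p∂q is 0, so the Hessian at any point is diag(phi_pp, phi_qq) = diag(12(3p^2 + 10p + 2), -12(2q + 3)).
At (-2, 0): H = diag(-72, -36).
Both eigenvalues are negative, so H is negative definite: a local maximum.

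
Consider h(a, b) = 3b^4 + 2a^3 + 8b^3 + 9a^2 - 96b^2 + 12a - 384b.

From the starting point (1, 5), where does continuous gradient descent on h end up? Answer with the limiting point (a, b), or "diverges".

(-1, 4)

h is separable, so gradient descent decouples: a follows -∂h/∂a, b follows -∂h/∂b.
∂h/∂a = 6(a + 1)(a + 2); at a=1 this is 36, so a decreases.
∂h/∂b = 12(b - 4)(b + 2)(b + 4); at b=5 this is 756, so b decreases.
a converges to its nearest critical value -1 (a local min of the a-part); b converges to 4. The iterate converges to (-1, 4).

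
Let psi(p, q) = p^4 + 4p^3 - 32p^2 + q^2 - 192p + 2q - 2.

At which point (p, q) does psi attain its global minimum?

psi(p,q) separates as A(p) + B(q) − 2, so its minimum is min A + min B − 2.
A'(p) = 4(p - 4)(p + 3)(p + 4) vanishes at p ∈ {-4, -3, 4}; B'(q) = 2q + 2 vanishes at q ∈ {-1}.
Local minima of A (where A''>0): A(-4)=256, A(4)=-768. Local minima of B: B(-1)=-1.
So the global minimum of psi is A(4) + B(-1) − 2 = -768 − 1 − 2 = -771, attained at (4, -1).

(4, -1)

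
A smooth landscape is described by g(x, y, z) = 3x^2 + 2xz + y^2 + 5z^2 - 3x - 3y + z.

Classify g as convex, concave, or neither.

g is quadratic, so its Hessian is the constant matrix H = [[6, 0, 2], [0, 2, 0], [2, 0, 10]].
Leading principal minors: 6, 12, 112.
All positive ⇒ H ≻ 0 ⇒ convex.

convex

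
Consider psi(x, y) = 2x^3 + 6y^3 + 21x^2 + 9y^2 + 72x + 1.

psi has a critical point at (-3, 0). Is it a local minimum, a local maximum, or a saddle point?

local minimum

The mixed partial ∂²psi/∂x∂y is 0, so the Hessian at any point is diag(psi_xx, psi_yy) = diag(6(2x + 7), 18(2y + 1)).
At (-3, 0): H = diag(6, 18).
Both eigenvalues are positive, so H is positive definite: a local minimum.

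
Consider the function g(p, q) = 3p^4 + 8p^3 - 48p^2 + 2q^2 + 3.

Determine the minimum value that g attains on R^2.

g(p,q) separates as A(p) + B(q) + 3, so its minimum is min A + min B + 3.
A'(p) = 12p(p - 2)(p + 4) vanishes at p ∈ {-4, 0, 2}; B'(q) = 4q vanishes at q ∈ {0}.
Local minima of A (where A''>0): A(-4)=-512, A(2)=-80. Local minima of B: B(0)=0.
So the global minimum of g is A(-4) + B(0) + 3 = -512 + 0 + 3 = -509, attained at (-4, 0).

-509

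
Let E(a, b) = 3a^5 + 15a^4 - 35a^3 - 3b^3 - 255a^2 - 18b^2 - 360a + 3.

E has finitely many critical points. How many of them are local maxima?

2

E separates as a function of a plus a function of b, so ∇E=0 decouples.
∂E/∂a = 15(a - 3)(a + 1)(a + 2)(a + 4) = 0 at a ∈ {-4, -2, -1, 3}; ∂E/∂b = -9b(b + 4) = 0 at b ∈ {-4, 0}.
The Hessian is diagonal: diag(E_aa, E_bb). Second derivatives: E_aa(-4)=-630, E_aa(-2)=150, E_aa(-1)=-180, E_aa(3)=2100; E_bb(-4)=36, E_bb(0)=-36.
Local maxima occur where both diagonal entries negative: (-4, 0), (-1, 0). Count: 2.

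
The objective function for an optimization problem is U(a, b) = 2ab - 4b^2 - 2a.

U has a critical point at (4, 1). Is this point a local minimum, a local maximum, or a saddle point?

The Hessian of U is constant: H = [[0, 2], [2, -8]].
det(H) = 0·(-8) − 2² = -4.
Since det(H) < 0, H is indefinite and the critical point is a saddle point.

saddle point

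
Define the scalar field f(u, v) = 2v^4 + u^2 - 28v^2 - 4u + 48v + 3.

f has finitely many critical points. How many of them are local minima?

2

f separates as a function of u plus a function of v, so ∇f=0 decouples.
∂f/∂u = 2(u - 2) = 0 at u ∈ {2}; ∂f/∂v = 8(v - 2)(v - 1)(v + 3) = 0 at v ∈ {-3, 1, 2}.
The Hessian is diagonal: diag(f_uu, f_vv). Second derivatives: f_uu(2)=2; f_vv(-3)=160, f_vv(1)=-32, f_vv(2)=40.
Local minima occur where both diagonal entries positive: (2, -3), (2, 2). Count: 2.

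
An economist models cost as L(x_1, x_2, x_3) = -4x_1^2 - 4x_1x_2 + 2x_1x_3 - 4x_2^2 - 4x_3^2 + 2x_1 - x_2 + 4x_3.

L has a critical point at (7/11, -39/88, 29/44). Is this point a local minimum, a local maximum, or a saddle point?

local maximum

The Hessian is constant: H = [[-8, -4, 2], [-4, -8, 0], [2, 0, -8]].
Leading principal minors: Δ₁ = -8, Δ₂ = 48, Δ₃ = -352.
The minors alternate sign starting negative (−, +, −), so H is negative definite: a local maximum.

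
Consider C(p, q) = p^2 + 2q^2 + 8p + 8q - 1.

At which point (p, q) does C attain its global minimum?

C(p,q) separates as A(p) + B(q) − 1, so its minimum is min A + min B − 1.
A'(p) = 2p + 8 vanishes at p ∈ {-4}; B'(q) = 4q + 8 vanishes at q ∈ {-2}.
Local minima of A (where A''>0): A(-4)=-16. Local minima of B: B(-2)=-8.
So the global minimum of C is A(-4) + B(-2) − 1 = -16 − 8 − 1 = -25, attained at (-4, -2).

(-4, -2)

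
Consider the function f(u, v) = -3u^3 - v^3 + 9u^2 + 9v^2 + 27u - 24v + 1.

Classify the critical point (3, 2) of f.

The mixed partial ∂²f/∂u∂v is 0, so the Hessian at any point is diag(f_uu, f_vv) = diag(18(-u + 1), 6(-v + 3)).
At (3, 2): H = diag(-36, 6).
The eigenvalues have opposite signs, so H is indefinite: a saddle point.

saddle point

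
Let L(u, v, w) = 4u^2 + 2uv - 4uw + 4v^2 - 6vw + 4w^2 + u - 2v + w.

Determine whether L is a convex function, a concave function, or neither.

L is quadratic, so its Hessian is the constant matrix H = [[8, 2, -4], [2, 8, -6], [-4, -6, 8]].
Leading principal minors: 8, 60, 160.
All positive ⇒ H ≻ 0 ⇒ convex.

convex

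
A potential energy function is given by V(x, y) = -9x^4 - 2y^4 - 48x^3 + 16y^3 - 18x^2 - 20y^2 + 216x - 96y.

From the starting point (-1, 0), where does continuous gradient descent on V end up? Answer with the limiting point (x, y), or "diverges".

(-2, 3)

V is separable, so gradient descent decouples: x follows -∂V/∂x, y follows -∂V/∂y.
∂V/∂x = -36(x - 1)(x + 2)(x + 3); at x=-1 this is 144, so x decreases.
∂V/∂y = -8(y - 4)(y - 3)(y + 1); at y=0 this is -96, so y increases.
x converges to its nearest critical value -2 (a local min of the x-part); y converges to 3. The iterate converges to (-2, 3).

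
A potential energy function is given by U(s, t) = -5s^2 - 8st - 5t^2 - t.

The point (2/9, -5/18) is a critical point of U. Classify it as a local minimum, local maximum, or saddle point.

local maximum

The Hessian of U is constant: H = [[-10, -8], [-8, -10]].
det(H) = (-10)·(-10) − (-8)² = 36.
det(H) > 0 and tr(H) = -20 < 0, so H is negative definite and the point is a local maximum.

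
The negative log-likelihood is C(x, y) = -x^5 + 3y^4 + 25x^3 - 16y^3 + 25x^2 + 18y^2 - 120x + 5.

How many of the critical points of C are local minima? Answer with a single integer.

4

C separates as a function of x plus a function of y, so ∇C=0 decouples.
∂C/∂x = -5(x - 4)(x - 1)(x + 2)(x + 3) = 0 at x ∈ {-3, -2, 1, 4}; ∂C/∂y = 12y(y - 3)(y - 1) = 0 at y ∈ {0, 1, 3}.
The Hessian is diagonal: diag(C_xx, C_yy). Second derivatives: C_xx(-3)=140, C_xx(-2)=-90, C_xx(1)=180, C_xx(4)=-630; C_yy(0)=36, C_yy(1)=-24, C_yy(3)=72.
Local minima occur where both diagonal entries positive: (-3, 0), (-3, 3), (1, 0), (1, 3). Count: 4.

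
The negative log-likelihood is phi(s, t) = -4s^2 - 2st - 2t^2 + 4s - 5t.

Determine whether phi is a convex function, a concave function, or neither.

concave

phi is quadratic, so its Hessian is the constant matrix H = [[-8, -2], [-2, -4]].
det(H) = 28, tr(H) = -12.
det(H) > 0 and tr(H) < 0, so H is negative definite everywhere: concave.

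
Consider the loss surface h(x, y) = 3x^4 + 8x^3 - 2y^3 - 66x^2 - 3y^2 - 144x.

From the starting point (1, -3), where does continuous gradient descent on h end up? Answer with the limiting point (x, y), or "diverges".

(3, -1)

h is separable, so gradient descent decouples: x follows -∂h/∂x, y follows -∂h/∂y.
∂h/∂x = 12(x - 3)(x + 1)(x + 4); at x=1 this is -240, so x increases.
∂h/∂y = -6y(y + 1); at y=-3 this is -36, so y increases.
x converges to its nearest critical value 3 (a local min of the x-part); y converges to -1. The iterate converges to (3, -1).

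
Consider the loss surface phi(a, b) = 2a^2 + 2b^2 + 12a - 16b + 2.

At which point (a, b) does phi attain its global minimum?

(-3, 4)

phi(a,b) separates as P(a) + Q(b) + 2, so its minimum is min P + min Q + 2.
P'(a) = 4a + 12 vanishes at a ∈ {-3}; Q'(b) = 4b - 16 vanishes at b ∈ {4}.
Local minima of P (where P''>0): P(-3)=-18. Local minima of Q: Q(4)=-32.
So the global minimum of phi is P(-3) + Q(4) + 2 = -18 − 32 + 2 = -48, attained at (-3, 4).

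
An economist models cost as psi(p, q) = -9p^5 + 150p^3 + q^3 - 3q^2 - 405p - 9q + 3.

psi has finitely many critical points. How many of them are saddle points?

4

psi separates as a function of p plus a function of q, so ∇psi=0 decouples.
∂psi/∂p = -45(p - 3)(p - 1)(p + 1)(p + 3) = 0 at p ∈ {-3, -1, 1, 3}; ∂psi/∂q = 3(q - 3)(q + 1) = 0 at q ∈ {-1, 3}.
The Hessian is diagonal: diag(psi_pp, psi_qq). Second derivatives: psi_pp(-3)=2160, psi_pp(-1)=-720, psi_pp(1)=720, psi_pp(3)=-2160; psi_qq(-1)=-12, psi_qq(3)=12.
Saddle points occur where the two diagonal entries have opposite signs: (-3, -1), (-1, 3), (1, -1), (3, 3). Count: 4.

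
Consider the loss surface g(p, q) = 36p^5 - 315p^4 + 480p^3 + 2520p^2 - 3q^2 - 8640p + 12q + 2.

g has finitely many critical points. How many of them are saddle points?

g separates as a function of p plus a function of q, so ∇g=0 decouples.
∂g/∂p = 180(p - 4)(p - 3)(p - 2)(p + 2) = 0 at p ∈ {-2, 2, 3, 4}; ∂g/∂q = -6(q - 2) = 0 at q ∈ {2}.
The Hessian is diagonal: diag(g_pp, g_qq). Second derivatives: g_pp(-2)=-21600, g_pp(2)=1440, g_pp(3)=-900, g_pp(4)=2160; g_qq(2)=-6.
Saddle points occur where the two diagonal entries have opposite signs: (2, 2), (4, 2). Count: 2.

2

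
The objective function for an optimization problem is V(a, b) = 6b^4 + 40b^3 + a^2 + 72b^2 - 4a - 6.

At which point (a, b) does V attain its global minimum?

V(a,b) separates as P(a) + Q(b) − 6, so its minimum is min P + min Q − 6.
P'(a) = 2a - 4 vanishes at a ∈ {2}; Q'(b) = 24b(b + 2)(b + 3) vanishes at b ∈ {-3, -2, 0}.
Local minima of P (where P''>0): P(2)=-4. Local minima of Q: Q(-3)=54, Q(0)=0.
So the global minimum of V is P(2) + Q(0) − 6 = -4 + 0 − 6 = -10, attained at (2, 0).

(2, 0)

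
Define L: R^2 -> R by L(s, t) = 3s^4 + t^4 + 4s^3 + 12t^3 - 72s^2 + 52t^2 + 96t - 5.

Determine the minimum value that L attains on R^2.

L(s,t) separates as P(s) + Q(t) − 5, so its minimum is min P + min Q − 5.
P'(s) = 12s(s - 3)(s + 4) vanishes at s ∈ {-4, 0, 3}; Q'(t) = 4(t + 2)(t + 3)(t + 4) vanishes at t ∈ {-4, -3, -2}.
Local minima of P (where P''>0): P(-4)=-640, P(3)=-297. Local minima of Q: Q(-4)=-64, Q(-2)=-64.
So the global minimum of L is P(-4) + Q(-4) − 5 = -640 − 64 − 5 = -709, attained at (-4, -4).

-709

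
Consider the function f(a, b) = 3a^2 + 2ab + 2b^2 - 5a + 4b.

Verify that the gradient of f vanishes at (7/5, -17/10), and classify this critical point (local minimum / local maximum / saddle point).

local minimum

∇f = (6a + 2b - 5, 2a + 4b + 4); substituting (7/5, -17/10) gives ∇f = (0, 0), so (7/5, -17/10) is indeed a critical point.
The Hessian of f is constant: H = [[6, 2], [2, 4]].
det(H) = 6·4 − 2² = 20.
det(H) > 0 and tr(H) = 10 > 0, so H is positive definite and the point is a local minimum.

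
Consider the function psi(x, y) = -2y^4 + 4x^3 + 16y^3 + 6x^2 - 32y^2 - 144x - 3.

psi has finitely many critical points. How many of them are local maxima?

psi separates as a function of x plus a function of y, so ∇psi=0 decouples.
∂psi/∂x = 12(x - 3)(x + 4) = 0 at x ∈ {-4, 3}; ∂psi/∂y = -8y(y - 4)(y - 2) = 0 at y ∈ {0, 2, 4}.
The Hessian is diagonal: diag(psi_xx, psi_yy). Second derivatives: psi_xx(-4)=-84, psi_xx(3)=84; psi_yy(0)=-64, psi_yy(2)=32, psi_yy(4)=-64.
Local maxima occur where both diagonal entries negative: (-4, 0), (-4, 4). Count: 2.

2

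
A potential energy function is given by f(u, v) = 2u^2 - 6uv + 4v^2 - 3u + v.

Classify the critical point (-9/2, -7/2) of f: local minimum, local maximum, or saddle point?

saddle point

The Hessian of f is constant: H = [[4, -6], [-6, 8]].
det(H) = 4·8 − (-6)² = -4.
Since det(H) < 0, H is indefinite and the critical point is a saddle point.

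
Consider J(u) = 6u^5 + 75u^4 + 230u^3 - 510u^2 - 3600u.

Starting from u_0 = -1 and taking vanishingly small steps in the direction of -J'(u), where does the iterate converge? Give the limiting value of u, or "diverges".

2

J'(u) = 30(u - 2)(u + 3)(u + 4)(u + 5), so J'(-1) = -2160.
Gradient descent moves in the -J' direction, i.e. u is increasing.
The nearest critical point in that direction is u = 2, where J'' = 6300 > 0 (a local minimum). The iterate converges there.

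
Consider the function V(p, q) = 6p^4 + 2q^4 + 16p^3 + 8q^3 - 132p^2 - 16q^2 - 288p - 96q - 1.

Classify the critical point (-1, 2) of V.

The mixed partial ∂²V/∂p∂q is 0, so the Hessian at any point is diag(V_pp, V_qq) = diag(24(3p^2 + 4p - 11), 8(3q^2 + 6q - 4)).
At (-1, 2): H = diag(-288, 160).
The eigenvalues have opposite signs, so H is indefinite: a saddle point.

saddle point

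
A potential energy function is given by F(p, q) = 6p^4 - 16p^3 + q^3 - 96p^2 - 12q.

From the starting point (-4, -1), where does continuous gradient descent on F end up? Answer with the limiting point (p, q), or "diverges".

(-2, 2)

F is separable, so gradient descent decouples: p follows -∂F/∂p, q follows -∂F/∂q.
∂F/∂p = 24p(p - 4)(p + 2); at p=-4 this is -1536, so p increases.
∂F/∂q = 3(q - 2)(q + 2); at q=-1 this is -9, so q increases.
p converges to its nearest critical value -2 (a local min of the p-part); q converges to 2. The iterate converges to (-2, 2).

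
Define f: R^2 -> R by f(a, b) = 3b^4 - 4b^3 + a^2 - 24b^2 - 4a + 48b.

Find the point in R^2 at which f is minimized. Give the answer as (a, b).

f(a,b) separates as P(a) + Q(b), so its minimum is min P + min Q.
P'(a) = 2a - 4 vanishes at a ∈ {2}; Q'(b) = 12(b - 2)(b - 1)(b + 2) vanishes at b ∈ {-2, 1, 2}.
Local minima of P (where P''>0): P(2)=-4. Local minima of Q: Q(-2)=-112, Q(2)=16.
So the global minimum of f is P(2) + Q(-2) = -4 − 112 = -116, attained at (2, -2).

(2, -2)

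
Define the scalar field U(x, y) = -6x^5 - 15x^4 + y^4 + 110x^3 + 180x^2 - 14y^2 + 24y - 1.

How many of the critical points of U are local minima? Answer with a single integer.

4

U separates as a function of x plus a function of y, so ∇U=0 decouples.
∂U/∂x = -30x(x - 3)(x + 1)(x + 4) = 0 at x ∈ {-4, -1, 0, 3}; ∂U/∂y = 4(y - 2)(y - 1)(y + 3) = 0 at y ∈ {-3, 1, 2}.
The Hessian is diagonal: diag(U_xx, U_yy). Second derivatives: U_xx(-4)=2520, U_xx(-1)=-360, U_xx(0)=360, U_xx(3)=-2520; U_yy(-3)=80, U_yy(1)=-16, U_yy(2)=20.
Local minima occur where both diagonal entries positive: (-4, -3), (-4, 2), (0, -3), (0, 2). Count: 4.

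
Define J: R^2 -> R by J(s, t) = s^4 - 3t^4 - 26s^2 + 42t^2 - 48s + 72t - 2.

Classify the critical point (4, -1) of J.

The mixed partial ∂²J/∂s∂t is 0, so the Hessian at any point is diag(J_ss, J_tt) = diag(4(3s^2 - 13), 12(-3t^2 + 7)).
At (4, -1): H = diag(140, 48).
Both eigenvalues are positive, so H is positive definite: a local minimum.

local minimum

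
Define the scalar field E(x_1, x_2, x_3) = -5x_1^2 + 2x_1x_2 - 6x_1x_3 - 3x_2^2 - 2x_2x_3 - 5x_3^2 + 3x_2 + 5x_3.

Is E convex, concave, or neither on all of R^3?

concave

E is quadratic, so its Hessian is the constant matrix H = [[-10, 2, -6], [2, -6, -2], [-6, -2, -10]].
Leading principal minors: -10, 56, -256.
Signs alternate −, +, − ⇒ H ≺ 0 ⇒ concave.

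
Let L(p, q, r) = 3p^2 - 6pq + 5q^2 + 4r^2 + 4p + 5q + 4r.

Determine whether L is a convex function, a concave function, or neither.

convex

L is quadratic, so its Hessian is the constant matrix H = [[6, -6, 0], [-6, 10, 0], [0, 0, 8]].
Leading principal minors: 6, 24, 192.
All positive ⇒ H ≻ 0 ⇒ convex.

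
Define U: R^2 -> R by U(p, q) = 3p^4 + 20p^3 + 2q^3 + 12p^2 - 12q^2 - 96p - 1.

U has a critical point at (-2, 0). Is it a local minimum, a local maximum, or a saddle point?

The mixed partial ∂²U/∂p∂q is 0, so the Hessian at any point is diag(U_pp, U_qq) = diag(12(3p^2 + 10p + 2), 12(q - 2)).
At (-2, 0): H = diag(-72, -24).
Both eigenvalues are negative, so H is negative definite: a local maximum.

local maximum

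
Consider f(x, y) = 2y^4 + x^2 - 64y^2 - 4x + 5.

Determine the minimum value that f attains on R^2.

-511

f(x,y) separates as P(x) + Q(y) + 5, so its minimum is min P + min Q + 5.
P'(x) = 2x - 4 vanishes at x ∈ {2}; Q'(y) = 8y(y - 4)(y + 4) vanishes at y ∈ {-4, 0, 4}.
Local minima of P (where P''>0): P(2)=-4. Local minima of Q: Q(-4)=-512, Q(4)=-512.
So the global minimum of f is P(2) + Q(-4) + 5 = -4 − 512 + 5 = -511, attained at (2, -4).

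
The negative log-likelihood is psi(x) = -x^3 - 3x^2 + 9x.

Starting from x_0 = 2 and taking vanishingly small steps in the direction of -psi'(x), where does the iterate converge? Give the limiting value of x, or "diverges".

diverges

psi'(x) = -3(x - 1)(x + 3), so psi'(2) = -15.
Gradient descent moves in the -psi' direction, i.e. x is increasing.
There is no critical point above x=2, and psi' keeps the same sign, so the iterate runs off to +∞.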